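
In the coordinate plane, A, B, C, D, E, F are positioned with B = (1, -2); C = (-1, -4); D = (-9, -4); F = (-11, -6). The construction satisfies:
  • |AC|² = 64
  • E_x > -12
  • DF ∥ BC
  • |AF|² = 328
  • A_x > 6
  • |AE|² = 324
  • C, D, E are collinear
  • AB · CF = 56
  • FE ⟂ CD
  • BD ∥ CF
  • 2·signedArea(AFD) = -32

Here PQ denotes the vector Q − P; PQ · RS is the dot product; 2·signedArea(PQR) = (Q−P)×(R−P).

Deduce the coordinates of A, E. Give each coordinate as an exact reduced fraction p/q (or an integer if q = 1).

1. A_x = 7  [2·signedArea(AFD) = -32 ∩ AB · CF = 56]
2. A_y = -4  [2·signedArea(AFD) = -32 ∩ AB · CF = 56]
   → A = (7, -4)
3. E_x = -11  [C, D, E are collinear ∩ FE ⟂ CD]
4. E_y = -4  [C, D, E are collinear ∩ FE ⟂ CD]
   → E = (-11, -4)

A = (7, -4)
E = (-11, -4)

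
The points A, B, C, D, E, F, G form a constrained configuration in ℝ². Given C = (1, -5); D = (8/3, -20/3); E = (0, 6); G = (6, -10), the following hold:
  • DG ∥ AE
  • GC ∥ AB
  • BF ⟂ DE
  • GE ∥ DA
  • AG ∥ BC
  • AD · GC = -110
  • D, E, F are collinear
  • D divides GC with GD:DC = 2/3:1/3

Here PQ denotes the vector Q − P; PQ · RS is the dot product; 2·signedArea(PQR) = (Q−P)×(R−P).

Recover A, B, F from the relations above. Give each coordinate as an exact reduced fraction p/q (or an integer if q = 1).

1. A_x = -10/3  [DG ∥ AE ∩ GE ∥ DA]
2. A_y = 28/3  [DG ∥ AE ∩ GE ∥ DA]
   → A = (-10/3, 28/3)
3. B_x = -25/3  [AG ∥ BC ∩ GC ∥ AB]
4. B_y = 43/3  [AG ∥ BC ∩ GC ∥ AB]
   → B = (-25/3, 43/3)
5. F_x = -2300/1131  [D, E, F are collinear ∩ BF ⟂ DE]
6. F_y = 17711/1131  [D, E, F are collinear ∩ BF ⟂ DE]
   → F = (-2300/1131, 17711/1131)

A = (-10/3, 28/3)
B = (-25/3, 43/3)
F = (-2300/1131, 17711/1131)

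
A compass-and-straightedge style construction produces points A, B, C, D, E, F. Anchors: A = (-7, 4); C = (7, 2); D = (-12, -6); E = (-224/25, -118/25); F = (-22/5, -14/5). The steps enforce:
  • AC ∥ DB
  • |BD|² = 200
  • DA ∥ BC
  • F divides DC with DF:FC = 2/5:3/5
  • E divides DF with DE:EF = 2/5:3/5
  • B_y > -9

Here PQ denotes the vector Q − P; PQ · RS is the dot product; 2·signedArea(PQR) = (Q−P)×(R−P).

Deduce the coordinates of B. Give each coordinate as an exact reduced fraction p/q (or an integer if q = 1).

B = (2, -8)

1. B_x = 2  [DA ∥ BC ∩ AC ∥ DB]
2. B_y = -8  [DA ∥ BC ∩ AC ∥ DB]
   → B = (2, -8)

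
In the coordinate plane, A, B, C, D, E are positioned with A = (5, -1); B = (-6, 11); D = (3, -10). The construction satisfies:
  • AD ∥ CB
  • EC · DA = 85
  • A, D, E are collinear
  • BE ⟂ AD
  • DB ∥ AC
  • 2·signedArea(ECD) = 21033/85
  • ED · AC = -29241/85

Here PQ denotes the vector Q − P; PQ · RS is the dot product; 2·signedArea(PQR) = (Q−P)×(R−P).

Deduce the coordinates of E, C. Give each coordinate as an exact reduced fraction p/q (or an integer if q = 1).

1. E_x = 597/85  [A, D, E are collinear ∩ BE ⟂ AD]
2. E_y = 689/85  [A, D, E are collinear ∩ BE ⟂ AD]
   → E = (597/85, 689/85)
3. C_x = -4  [AD ∥ CB ∩ DB ∥ AC]
4. C_y = 20  [AD ∥ CB ∩ DB ∥ AC]
   → C = (-4, 20)

C = (-4, 20)
E = (597/85, 689/85)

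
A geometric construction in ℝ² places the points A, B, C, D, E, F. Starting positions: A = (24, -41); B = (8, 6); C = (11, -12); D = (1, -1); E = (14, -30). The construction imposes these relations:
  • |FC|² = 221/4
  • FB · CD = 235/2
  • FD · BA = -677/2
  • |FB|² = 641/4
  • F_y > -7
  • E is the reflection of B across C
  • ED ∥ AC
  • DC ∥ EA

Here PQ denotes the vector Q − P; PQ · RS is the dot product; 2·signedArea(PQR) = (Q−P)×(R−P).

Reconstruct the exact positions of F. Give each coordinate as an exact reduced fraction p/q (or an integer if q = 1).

1. F_x = 6  [FB · CD = 235/2 ∩ FD · BA = -677/2]
2. F_y = -13/2  [FB · CD = 235/2 ∩ FD · BA = -677/2]
   → F = (6, -13/2)

F = (6, -13/2)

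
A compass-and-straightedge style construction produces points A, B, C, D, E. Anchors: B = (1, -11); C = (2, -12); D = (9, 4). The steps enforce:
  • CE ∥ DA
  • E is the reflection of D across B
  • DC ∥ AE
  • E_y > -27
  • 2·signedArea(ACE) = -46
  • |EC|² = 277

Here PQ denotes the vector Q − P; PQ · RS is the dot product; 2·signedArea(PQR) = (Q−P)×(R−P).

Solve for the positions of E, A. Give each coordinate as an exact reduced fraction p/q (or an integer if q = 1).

1. E_x = -7  [E is the reflection of D across B]
2. E_y = -26  [E is the reflection of D across B]
   → E = (-7, -26)
3. A_x = 0  [DC ∥ AE ∩ CE ∥ DA]
4. A_y = -10  [DC ∥ AE ∩ CE ∥ DA]
   → A = (0, -10)

A = (0, -10)
E = (-7, -26)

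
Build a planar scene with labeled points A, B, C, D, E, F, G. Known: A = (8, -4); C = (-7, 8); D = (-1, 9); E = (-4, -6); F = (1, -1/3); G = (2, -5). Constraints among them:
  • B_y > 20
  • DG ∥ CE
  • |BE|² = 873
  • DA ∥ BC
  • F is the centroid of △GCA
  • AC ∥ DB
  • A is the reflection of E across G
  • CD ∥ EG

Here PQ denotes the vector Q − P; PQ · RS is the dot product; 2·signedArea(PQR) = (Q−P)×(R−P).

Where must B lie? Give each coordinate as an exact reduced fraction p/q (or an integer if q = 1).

B = (-16, 21)

1. B_x = -16  [DA ∥ BC ∩ AC ∥ DB]
2. B_y = 21  [DA ∥ BC ∩ AC ∥ DB]
   → B = (-16, 21)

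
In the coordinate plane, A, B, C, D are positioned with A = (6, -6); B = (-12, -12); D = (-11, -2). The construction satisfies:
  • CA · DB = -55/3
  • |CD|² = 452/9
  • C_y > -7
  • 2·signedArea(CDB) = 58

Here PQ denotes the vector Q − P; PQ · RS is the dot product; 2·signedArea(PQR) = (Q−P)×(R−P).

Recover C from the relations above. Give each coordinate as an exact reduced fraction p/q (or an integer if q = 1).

C = (-17/3, -20/3)

1. C_x = -17/3  [2·signedArea(CDB) = 58 ∩ CA · DB = -55/3]
2. C_y = -20/3  [2·signedArea(CDB) = 58 ∩ CA · DB = -55/3]
   → C = (-17/3, -20/3)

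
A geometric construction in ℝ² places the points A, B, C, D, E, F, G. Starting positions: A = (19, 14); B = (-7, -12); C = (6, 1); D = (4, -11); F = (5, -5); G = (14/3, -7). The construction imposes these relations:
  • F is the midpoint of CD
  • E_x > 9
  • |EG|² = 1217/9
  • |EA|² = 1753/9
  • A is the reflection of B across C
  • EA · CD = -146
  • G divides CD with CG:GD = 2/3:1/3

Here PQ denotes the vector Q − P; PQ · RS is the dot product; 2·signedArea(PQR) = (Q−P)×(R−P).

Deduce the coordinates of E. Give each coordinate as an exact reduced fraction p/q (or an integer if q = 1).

1. E_x = 10  [line 2·x + 12·y + -60 = 0 ∩ |EG|² = 1217/9]
2. E_y = 10/3  [line 2·x + 12·y + -60 = 0 ∩ |EG|² = 1217/9]
   → E = (10, 10/3)

E = (10, 10/3)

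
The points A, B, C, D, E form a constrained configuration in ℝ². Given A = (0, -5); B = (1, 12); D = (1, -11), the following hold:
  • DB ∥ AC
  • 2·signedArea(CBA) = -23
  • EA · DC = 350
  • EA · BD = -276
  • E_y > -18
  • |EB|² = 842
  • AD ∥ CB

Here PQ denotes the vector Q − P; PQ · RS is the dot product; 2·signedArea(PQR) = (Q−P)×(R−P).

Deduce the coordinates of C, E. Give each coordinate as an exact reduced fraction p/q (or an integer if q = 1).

C = (0, 18)
E = (2, -17)

1. C_x = 0  [AD ∥ CB ∩ DB ∥ AC]
2. C_y = 18  [AD ∥ CB ∩ DB ∥ AC]
   → C = (0, 18)
3. E_x = 2  [EA · DC = 350 ∩ EA · BD = -276]
4. E_y = -17  [EA · DC = 350 ∩ EA · BD = -276]
   → E = (2, -17)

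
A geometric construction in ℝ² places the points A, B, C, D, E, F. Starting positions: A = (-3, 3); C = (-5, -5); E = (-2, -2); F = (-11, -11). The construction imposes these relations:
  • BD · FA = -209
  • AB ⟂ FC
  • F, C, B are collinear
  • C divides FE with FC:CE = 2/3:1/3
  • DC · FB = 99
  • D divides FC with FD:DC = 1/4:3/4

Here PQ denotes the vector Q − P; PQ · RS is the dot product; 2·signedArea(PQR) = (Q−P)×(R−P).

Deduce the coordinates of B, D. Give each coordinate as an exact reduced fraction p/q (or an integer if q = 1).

1. B_x = 0  [F, C, B are collinear ∩ AB ⟂ FC]
2. B_y = 0  [F, C, B are collinear ∩ AB ⟂ FC]
   → B = (0, 0)
3. D_x = -19/2  [D divides FC with FD:DC = 1/4:3/4]
4. D_y = -19/2  [D divides FC with FD:DC = 1/4:3/4]
   → D = (-19/2, -19/2)

B = (0, 0)
D = (-19/2, -19/2)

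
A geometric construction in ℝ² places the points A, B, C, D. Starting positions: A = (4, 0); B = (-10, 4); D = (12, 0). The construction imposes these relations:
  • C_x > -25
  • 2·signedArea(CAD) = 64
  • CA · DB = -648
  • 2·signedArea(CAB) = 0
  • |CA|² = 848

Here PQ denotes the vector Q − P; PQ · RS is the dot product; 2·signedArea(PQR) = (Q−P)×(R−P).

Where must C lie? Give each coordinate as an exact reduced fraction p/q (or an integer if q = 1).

C = (-24, 8)

1. C_x = -24  [2·signedArea(CAB) = 0 ∩ CA · DB = -648]
2. C_y = 8  [2·signedArea(CAB) = 0 ∩ CA · DB = -648]
   → C = (-24, 8)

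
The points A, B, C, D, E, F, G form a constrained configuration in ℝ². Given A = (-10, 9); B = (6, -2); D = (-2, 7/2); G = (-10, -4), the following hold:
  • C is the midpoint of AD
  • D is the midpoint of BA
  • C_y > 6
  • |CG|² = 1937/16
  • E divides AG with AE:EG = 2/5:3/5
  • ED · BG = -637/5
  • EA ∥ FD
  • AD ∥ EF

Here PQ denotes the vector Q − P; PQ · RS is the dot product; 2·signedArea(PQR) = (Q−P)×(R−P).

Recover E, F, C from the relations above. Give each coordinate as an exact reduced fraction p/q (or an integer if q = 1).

C = (-6, 25/4)
E = (-10, 19/5)
F = (-2, -17/10)

1. E_x = -10  [E divides AG with AE:EG = 2/5:3/5]
2. E_y = 19/5  [E divides AG with AE:EG = 2/5:3/5]
   → E = (-10, 19/5)
3. F_x = -2  [EA ∥ FD ∩ AD ∥ EF]
4. F_y = -17/10  [EA ∥ FD ∩ AD ∥ EF]
   → F = (-2, -17/10)
5. C_x = -6  [C is the midpoint of AD]
6. C_y = 25/4  [C is the midpoint of AD]
   → C = (-6, 25/4)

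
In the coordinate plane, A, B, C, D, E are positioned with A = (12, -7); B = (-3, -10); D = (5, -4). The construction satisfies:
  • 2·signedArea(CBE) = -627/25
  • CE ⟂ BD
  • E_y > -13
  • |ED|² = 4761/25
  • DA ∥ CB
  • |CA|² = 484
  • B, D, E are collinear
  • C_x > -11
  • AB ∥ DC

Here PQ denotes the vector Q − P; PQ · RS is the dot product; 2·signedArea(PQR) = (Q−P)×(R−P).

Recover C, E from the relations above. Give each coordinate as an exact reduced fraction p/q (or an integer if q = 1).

1. C_x = -10  [DA ∥ CB ∩ AB ∥ DC]
2. C_y = -7  [DA ∥ CB ∩ AB ∥ DC]
   → C = (-10, -7)
3. E_x = -151/25  [B, D, E are collinear ∩ CE ⟂ BD]
4. E_y = -307/25  [B, D, E are collinear ∩ CE ⟂ BD]
   → E = (-151/25, -307/25)

C = (-10, -7)
E = (-151/25, -307/25)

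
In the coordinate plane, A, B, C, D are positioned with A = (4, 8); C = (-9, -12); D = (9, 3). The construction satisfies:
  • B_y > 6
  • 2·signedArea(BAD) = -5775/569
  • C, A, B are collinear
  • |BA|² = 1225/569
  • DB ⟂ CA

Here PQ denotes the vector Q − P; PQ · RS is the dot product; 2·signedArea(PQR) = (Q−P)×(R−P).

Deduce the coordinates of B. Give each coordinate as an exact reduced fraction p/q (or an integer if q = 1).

1. B_x = 1821/569  [C, A, B are collinear ∩ DB ⟂ CA]
2. B_y = 3852/569  [C, A, B are collinear ∩ DB ⟂ CA]
   → B = (1821/569, 3852/569)

B = (1821/569, 3852/569)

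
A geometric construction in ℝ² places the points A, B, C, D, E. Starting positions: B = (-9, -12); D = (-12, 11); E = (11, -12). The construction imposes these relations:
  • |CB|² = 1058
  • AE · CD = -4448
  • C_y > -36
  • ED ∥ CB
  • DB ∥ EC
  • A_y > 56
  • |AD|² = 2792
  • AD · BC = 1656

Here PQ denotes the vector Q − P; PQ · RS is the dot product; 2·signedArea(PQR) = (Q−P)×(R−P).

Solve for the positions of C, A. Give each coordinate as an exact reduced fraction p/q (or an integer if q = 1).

A = (-38, 57)
C = (14, -35)

1. C_x = 14  [ED ∥ CB ∩ DB ∥ EC]
2. C_y = -35  [ED ∥ CB ∩ DB ∥ EC]
   → C = (14, -35)
3. A_x = -38  [AE · CD = -4448 ∩ AD · BC = 1656]
4. A_y = 57  [AE · CD = -4448 ∩ AD · BC = 1656]
   → A = (-38, 57)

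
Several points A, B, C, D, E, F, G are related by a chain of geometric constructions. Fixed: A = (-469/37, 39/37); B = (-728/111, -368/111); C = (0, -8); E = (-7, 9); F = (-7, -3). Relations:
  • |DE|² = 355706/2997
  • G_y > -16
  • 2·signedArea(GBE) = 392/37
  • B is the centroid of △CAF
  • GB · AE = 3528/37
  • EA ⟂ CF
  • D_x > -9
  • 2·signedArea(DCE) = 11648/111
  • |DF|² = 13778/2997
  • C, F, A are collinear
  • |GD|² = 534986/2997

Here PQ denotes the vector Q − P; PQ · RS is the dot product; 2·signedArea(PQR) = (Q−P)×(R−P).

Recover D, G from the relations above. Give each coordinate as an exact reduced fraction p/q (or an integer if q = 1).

D = (-2912/333, -584/333)
G = (-7, -15)

1. D_x = -2912/333  [line -17·x + -7·y + -17864/111 = 0 ∩ |DE|² = 355706/2997]
2. D_y = -584/333  [line -17·x + -7·y + -17864/111 = 0 ∩ |DE|² = 355706/2997]
   → D = (-2912/333, -584/333)
3. G_x = -7  [2·signedArea(GBE) = 392/37 ∩ GB · AE = 3528/37]
4. G_y = -15  [2·signedArea(GBE) = 392/37 ∩ GB · AE = 3528/37]
   → G = (-7, -15)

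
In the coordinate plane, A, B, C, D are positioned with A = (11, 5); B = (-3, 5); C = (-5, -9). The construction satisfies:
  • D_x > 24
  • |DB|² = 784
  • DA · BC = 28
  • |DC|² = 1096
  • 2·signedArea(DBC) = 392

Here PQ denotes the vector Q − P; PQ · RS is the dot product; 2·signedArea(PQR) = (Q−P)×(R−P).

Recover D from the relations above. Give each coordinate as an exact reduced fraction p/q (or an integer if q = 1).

1. D_x = 25  [DA · BC = 28 ∩ 2·signedArea(DBC) = 392]
2. D_y = 5  [DA · BC = 28 ∩ 2·signedArea(DBC) = 392]
   → D = (25, 5)

D = (25, 5)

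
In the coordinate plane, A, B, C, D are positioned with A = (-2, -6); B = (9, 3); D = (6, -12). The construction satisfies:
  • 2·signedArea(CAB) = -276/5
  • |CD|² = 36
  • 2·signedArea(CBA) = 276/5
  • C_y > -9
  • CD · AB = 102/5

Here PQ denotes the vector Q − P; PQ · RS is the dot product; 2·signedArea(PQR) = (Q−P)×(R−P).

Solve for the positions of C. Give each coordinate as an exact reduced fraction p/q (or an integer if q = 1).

1. C_x = 6/5  [2·signedArea(CBA) = 276/5 ∩ CD · AB = 102/5]
2. C_y = -42/5  [2·signedArea(CBA) = 276/5 ∩ CD · AB = 102/5]
   → C = (6/5, -42/5)

C = (6/5, -42/5)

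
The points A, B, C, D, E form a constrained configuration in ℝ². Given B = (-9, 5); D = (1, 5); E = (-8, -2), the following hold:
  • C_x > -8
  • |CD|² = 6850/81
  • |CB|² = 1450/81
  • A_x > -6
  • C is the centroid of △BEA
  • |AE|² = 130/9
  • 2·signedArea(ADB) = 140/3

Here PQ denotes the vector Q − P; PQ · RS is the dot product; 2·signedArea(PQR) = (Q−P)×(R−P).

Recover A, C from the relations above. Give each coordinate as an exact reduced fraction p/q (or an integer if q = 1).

A = (-5, 1/3)
C = (-22/3, 10/9)

1. A_y = 1/3  [2·signedArea(ADB) = 140/3]
2. A_x = -5  [|AE|² = 130/9]
   → A = (-5, 1/3)
3. C_x = -22/3  [C is the centroid of △BEA]
4. C_y = 10/9  [C is the centroid of △BEA]
   → C = (-22/3, 10/9)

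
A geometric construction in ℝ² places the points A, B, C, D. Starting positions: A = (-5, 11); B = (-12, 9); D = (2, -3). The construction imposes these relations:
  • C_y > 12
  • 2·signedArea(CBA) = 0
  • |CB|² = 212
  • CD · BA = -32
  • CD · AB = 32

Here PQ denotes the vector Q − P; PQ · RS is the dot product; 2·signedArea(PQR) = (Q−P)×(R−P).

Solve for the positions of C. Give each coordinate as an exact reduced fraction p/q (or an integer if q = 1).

C = (2, 13)

1. C_x = 2  [2·signedArea(CBA) = 0 ∩ CD · AB = 32]
2. C_y = 13  [2·signedArea(CBA) = 0 ∩ CD · AB = 32]
   → C = (2, 13)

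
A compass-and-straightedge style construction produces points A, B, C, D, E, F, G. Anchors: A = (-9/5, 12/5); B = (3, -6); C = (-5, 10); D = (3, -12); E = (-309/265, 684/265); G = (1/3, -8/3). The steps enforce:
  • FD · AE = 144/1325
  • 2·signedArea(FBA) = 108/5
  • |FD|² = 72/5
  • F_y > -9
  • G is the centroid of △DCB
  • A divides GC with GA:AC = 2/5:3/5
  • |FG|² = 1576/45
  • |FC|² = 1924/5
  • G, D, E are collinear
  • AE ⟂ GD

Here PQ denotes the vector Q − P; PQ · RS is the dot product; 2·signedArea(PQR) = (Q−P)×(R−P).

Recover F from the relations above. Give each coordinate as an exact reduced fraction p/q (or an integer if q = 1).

F = (9/5, -42/5)

1. F_x = 9/5  [FD · AE = 144/1325 ∩ 2·signedArea(FBA) = 108/5]
2. F_y = -42/5  [FD · AE = 144/1325 ∩ 2·signedArea(FBA) = 108/5]
   → F = (9/5, -42/5)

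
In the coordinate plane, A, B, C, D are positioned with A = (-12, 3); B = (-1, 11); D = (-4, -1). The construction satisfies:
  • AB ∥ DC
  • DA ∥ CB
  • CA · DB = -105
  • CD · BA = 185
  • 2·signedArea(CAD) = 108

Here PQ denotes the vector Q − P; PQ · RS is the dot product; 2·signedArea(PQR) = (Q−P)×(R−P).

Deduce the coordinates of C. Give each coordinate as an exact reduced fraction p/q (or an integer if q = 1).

1. C_x = 7  [DA ∥ CB ∩ AB ∥ DC]
2. C_y = 7  [DA ∥ CB ∩ AB ∥ DC]
   → C = (7, 7)

C = (7, 7)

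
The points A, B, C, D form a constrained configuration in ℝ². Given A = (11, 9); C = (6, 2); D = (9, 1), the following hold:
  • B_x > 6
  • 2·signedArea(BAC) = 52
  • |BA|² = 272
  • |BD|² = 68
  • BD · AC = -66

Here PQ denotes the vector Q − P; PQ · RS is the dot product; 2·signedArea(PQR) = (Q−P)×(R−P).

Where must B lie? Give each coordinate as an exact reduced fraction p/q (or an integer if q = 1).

B = (7, -7)

1. B_x = 7  [2·signedArea(BAC) = 52 ∩ BD · AC = -66]
2. B_y = -7  [2·signedArea(BAC) = 52 ∩ BD · AC = -66]
   → B = (7, -7)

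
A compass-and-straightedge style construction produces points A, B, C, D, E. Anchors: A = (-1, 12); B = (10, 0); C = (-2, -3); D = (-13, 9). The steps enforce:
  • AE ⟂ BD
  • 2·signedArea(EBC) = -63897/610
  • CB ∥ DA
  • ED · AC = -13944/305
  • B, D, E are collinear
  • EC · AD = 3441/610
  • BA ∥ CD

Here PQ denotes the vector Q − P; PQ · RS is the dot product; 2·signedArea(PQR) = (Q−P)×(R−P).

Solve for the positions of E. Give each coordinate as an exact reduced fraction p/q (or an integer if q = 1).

E = (-2203/610, 3249/610)

1. E_x = -2203/610  [B, D, E are collinear ∩ AE ⟂ BD]
2. E_y = 3249/610  [B, D, E are collinear ∩ AE ⟂ BD]
   → E = (-2203/610, 3249/610)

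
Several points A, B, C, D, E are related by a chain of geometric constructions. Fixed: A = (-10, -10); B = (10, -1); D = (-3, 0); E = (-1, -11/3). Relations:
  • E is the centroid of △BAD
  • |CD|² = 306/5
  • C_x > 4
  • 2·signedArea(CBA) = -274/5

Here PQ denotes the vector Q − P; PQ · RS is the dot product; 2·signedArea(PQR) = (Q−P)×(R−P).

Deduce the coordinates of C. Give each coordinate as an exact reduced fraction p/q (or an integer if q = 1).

C = (24/5, -3/5)

1. C_x = 24/5  [line 9·x + -20·y + -276/5 = 0 ∩ |CD|² = 306/5]
2. C_y = -3/5  [line 9·x + -20·y + -276/5 = 0 ∩ |CD|² = 306/5]
   → C = (24/5, -3/5)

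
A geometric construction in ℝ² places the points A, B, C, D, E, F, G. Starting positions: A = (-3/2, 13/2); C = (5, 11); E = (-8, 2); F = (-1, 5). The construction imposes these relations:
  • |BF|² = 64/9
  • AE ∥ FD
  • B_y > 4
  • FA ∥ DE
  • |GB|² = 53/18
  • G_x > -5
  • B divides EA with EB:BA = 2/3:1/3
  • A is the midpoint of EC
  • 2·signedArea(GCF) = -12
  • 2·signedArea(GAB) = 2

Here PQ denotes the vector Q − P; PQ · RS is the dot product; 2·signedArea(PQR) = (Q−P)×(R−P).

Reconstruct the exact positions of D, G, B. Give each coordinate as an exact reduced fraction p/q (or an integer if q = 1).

1. D_x = -15/2  [FA ∥ DE ∩ AE ∥ FD]
2. D_y = 1/2  [FA ∥ DE ∩ AE ∥ FD]
   → D = (-15/2, 1/2)
3. B_x = -11/3  [B divides EA with EB:BA = 2/3:1/3]
4. B_y = 5  [B divides EA with EB:BA = 2/3:1/3]
   → B = (-11/3, 5)
5. G_x = -9/2  [2·signedArea(GAB) = 2 ∩ 2·signedArea(GCF) = -12]
6. G_y = 7/2  [2·signedArea(GAB) = 2 ∩ 2·signedArea(GCF) = -12]
   → G = (-9/2, 7/2)

B = (-11/3, 5)
D = (-15/2, 1/2)
G = (-9/2, 7/2)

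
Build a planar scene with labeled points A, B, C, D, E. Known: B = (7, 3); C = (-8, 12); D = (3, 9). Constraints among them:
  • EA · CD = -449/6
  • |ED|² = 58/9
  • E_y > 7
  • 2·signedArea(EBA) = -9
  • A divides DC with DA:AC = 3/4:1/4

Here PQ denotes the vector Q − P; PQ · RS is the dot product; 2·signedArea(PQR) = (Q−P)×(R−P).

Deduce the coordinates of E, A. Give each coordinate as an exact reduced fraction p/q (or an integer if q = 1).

1. A_x = -21/4  [A divides DC with DA:AC = 3/4:1/4]
2. A_y = 45/4  [A divides DC with DA:AC = 3/4:1/4]
   → A = (-21/4, 45/4)
3. E_x = 2/3  [2·signedArea(EBA) = -9 ∩ EA · CD = -449/6]
4. E_y = 8  [2·signedArea(EBA) = -9 ∩ EA · CD = -449/6]
   → E = (2/3, 8)

A = (-21/4, 45/4)
E = (2/3, 8)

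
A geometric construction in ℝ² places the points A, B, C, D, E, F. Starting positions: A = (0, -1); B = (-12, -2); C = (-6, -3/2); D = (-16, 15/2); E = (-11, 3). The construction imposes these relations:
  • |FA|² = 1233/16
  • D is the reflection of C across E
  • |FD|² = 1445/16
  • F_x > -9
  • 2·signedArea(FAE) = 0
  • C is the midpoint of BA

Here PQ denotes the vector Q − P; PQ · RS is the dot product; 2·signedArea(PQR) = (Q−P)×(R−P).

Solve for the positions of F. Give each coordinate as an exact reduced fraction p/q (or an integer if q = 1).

1. F_x = -33/4  [line -4·x + -11·y + -11 = 0 ∩ |FD|² = 1445/16]
2. F_y = 2  [line -4·x + -11·y + -11 = 0 ∩ |FD|² = 1445/16]
   → F = (-33/4, 2)

F = (-33/4, 2)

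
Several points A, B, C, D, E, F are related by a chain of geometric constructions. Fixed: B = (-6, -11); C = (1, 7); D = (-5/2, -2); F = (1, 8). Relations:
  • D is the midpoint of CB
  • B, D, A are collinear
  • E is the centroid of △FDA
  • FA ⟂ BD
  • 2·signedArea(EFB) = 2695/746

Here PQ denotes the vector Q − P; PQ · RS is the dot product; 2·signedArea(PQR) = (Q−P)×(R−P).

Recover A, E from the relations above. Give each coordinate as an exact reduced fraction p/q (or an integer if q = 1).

A = (499/373, 2935/373)
E = (-121/2238, 5173/1119)

1. A_x = 499/373  [B, D, A are collinear ∩ FA ⟂ BD]
2. A_y = 2935/373  [B, D, A are collinear ∩ FA ⟂ BD]
   → A = (499/373, 2935/373)
3. E_x = -121/2238  [E is the centroid of △FDA]
4. E_y = 5173/1119  [E is the centroid of △FDA]
   → E = (-121/2238, 5173/1119)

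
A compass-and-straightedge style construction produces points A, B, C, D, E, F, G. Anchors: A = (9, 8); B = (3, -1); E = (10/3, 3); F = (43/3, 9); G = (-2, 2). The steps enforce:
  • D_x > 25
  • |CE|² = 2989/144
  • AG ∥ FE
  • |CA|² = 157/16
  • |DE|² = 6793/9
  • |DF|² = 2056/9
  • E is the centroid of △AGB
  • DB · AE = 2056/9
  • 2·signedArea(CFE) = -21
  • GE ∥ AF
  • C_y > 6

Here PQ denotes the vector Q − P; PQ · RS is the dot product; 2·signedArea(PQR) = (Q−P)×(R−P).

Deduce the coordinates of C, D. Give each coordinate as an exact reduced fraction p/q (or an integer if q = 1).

1. C_x = 25/4  [line 6·x + -11·y + 34 = 0 ∩ |CE|² = 2989/144]
2. C_y = 13/2  [line 6·x + -11·y + 34 = 0 ∩ |CE|² = 2989/144]
   → C = (25/4, 13/2)
3. D_x = 77/3  [line 17/3·x + 5·y + -2164/9 = 0 ∩ |DF|² = 2056/9]
4. D_y = 19  [line 17/3·x + 5·y + -2164/9 = 0 ∩ |DF|² = 2056/9]
   → D = (77/3, 19)

C = (25/4, 13/2)
D = (77/3, 19)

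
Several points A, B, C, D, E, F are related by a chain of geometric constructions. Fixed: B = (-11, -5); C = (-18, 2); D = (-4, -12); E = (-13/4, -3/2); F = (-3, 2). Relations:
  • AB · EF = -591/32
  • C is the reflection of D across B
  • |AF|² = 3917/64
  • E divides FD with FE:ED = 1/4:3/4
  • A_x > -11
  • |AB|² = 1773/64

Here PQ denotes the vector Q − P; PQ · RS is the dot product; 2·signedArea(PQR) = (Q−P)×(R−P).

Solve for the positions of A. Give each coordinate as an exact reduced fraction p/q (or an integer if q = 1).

1. A_x = -85/8  [line -1/4·x + -7/2·y + -57/32 = 0 ∩ |AB|² = 1773/64]
2. A_y = 1/4  [line -1/4·x + -7/2·y + -57/32 = 0 ∩ |AB|² = 1773/64]
   → A = (-85/8, 1/4)

A = (-85/8, 1/4)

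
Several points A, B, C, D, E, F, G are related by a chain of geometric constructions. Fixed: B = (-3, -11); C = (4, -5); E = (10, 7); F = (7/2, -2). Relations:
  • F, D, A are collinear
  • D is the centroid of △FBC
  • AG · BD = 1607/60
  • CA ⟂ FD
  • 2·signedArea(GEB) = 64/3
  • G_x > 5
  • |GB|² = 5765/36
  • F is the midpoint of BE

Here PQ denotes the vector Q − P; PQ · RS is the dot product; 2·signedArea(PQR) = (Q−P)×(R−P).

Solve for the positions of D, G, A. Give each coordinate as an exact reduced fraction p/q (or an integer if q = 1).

1. D_x = 3/2  [D is the centroid of △FBC]
2. D_y = -6  [D is the centroid of △FBC]
   → D = (3/2, -6)
3. G_x = 31/6  [line 18·x + -13·y + -331/3 = 0 ∩ |GB|² = 5765/36]
4. G_y = -4/3  [line 18·x + -13·y + -331/3 = 0 ∩ |GB|² = 5765/36]
   → G = (31/6, -4/3)
5. A_x = 12/5  [F, D, A are collinear ∩ CA ⟂ FD]
6. A_y = -21/5  [F, D, A are collinear ∩ CA ⟂ FD]
   → A = (12/5, -21/5)

A = (12/5, -21/5)
D = (3/2, -6)
G = (31/6, -4/3)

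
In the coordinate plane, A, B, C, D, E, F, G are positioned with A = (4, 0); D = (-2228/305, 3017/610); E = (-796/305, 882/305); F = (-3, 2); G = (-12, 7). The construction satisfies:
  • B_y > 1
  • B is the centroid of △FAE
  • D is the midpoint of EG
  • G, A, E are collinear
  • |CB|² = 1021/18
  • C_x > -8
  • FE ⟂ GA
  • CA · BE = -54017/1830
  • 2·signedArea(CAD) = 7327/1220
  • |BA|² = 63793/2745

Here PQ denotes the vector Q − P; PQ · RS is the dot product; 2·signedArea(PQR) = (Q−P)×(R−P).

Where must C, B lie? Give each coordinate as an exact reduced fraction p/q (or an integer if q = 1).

1. B_x = -491/915  [B is the centroid of △FAE]
2. B_y = 1492/915  [B is the centroid of △FAE]
   → B = (-491/915, 1492/915)
3. C_x = -15/2  [2·signedArea(CAD) = 7327/1220 ∩ CA · BE = -54017/1830]
4. C_y = 9/2  [2·signedArea(CAD) = 7327/1220 ∩ CA · BE = -54017/1830]
   → C = (-15/2, 9/2)

B = (-491/915, 1492/915)
C = (-15/2, 9/2)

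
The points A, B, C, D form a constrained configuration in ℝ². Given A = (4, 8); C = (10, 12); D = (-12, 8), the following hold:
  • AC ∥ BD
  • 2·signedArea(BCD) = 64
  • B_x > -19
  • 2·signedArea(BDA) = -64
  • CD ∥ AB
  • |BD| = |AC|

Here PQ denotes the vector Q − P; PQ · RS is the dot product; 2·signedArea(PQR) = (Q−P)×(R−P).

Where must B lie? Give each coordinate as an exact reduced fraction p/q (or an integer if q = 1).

1. B_x = -18  [AC ∥ BD ∩ CD ∥ AB]
2. B_y = 4  [AC ∥ BD ∩ CD ∥ AB]
   → B = (-18, 4)

B = (-18, 4)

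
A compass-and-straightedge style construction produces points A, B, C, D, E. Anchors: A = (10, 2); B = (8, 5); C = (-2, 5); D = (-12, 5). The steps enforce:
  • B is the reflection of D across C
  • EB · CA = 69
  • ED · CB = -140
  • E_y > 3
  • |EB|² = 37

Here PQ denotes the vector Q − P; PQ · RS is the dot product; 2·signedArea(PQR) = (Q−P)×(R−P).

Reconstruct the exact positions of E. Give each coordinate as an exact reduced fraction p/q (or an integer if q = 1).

E = (2, 4)

1. E_x = 2  [ED · CB = -140 ∩ EB · CA = 69]
2. E_y = 4  [ED · CB = -140 ∩ EB · CA = 69]
   → E = (2, 4)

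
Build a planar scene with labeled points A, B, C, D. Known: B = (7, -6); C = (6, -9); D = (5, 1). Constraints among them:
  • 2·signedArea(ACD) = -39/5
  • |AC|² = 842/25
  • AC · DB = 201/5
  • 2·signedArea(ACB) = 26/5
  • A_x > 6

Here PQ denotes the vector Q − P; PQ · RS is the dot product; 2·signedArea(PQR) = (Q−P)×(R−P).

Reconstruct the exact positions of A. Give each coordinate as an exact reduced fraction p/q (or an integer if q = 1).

1. A_x = 31/5  [AC · DB = 201/5 ∩ 2·signedArea(ACB) = 26/5]
2. A_y = -16/5  [AC · DB = 201/5 ∩ 2·signedArea(ACB) = 26/5]
   → A = (31/5, -16/5)

A = (31/5, -16/5)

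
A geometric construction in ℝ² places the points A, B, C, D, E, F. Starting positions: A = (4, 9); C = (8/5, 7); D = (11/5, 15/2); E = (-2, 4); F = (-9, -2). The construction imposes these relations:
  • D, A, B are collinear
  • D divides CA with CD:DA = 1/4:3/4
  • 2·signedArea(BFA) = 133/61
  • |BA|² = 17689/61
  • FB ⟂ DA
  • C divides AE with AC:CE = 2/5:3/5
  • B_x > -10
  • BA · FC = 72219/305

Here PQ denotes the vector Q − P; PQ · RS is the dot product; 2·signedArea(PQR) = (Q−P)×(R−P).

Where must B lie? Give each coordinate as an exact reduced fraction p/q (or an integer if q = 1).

1. B_x = -554/61  [D, A, B are collinear ∩ FB ⟂ DA]
2. B_y = -116/61  [D, A, B are collinear ∩ FB ⟂ DA]
   → B = (-554/61, -116/61)

B = (-554/61, -116/61)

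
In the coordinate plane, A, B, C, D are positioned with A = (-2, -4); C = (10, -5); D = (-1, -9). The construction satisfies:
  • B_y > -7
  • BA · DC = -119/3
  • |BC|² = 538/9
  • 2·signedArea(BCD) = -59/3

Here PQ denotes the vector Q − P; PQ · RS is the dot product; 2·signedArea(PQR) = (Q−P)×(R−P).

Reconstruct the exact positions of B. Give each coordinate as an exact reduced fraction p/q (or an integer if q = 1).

B = (7/3, -6)

1. B_x = 7/3  [BA · DC = -119/3 ∩ 2·signedArea(BCD) = -59/3]
2. B_y = -6  [BA · DC = -119/3 ∩ 2·signedArea(BCD) = -59/3]
   → B = (7/3, -6)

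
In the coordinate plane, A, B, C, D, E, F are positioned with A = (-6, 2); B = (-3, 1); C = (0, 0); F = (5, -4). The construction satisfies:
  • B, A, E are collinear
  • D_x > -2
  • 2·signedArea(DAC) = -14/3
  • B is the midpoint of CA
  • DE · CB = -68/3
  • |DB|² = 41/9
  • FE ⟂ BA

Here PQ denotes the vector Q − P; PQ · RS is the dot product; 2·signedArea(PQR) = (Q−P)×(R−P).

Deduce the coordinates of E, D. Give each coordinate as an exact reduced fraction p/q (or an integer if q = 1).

D = (-4/3, -1/3)
E = (57/10, -19/10)

1. E_x = 57/10  [B, A, E are collinear ∩ FE ⟂ BA]
2. E_y = -19/10  [B, A, E are collinear ∩ FE ⟂ BA]
   → E = (57/10, -19/10)
3. D_x = -4/3  [2·signedArea(DAC) = -14/3 ∩ DE · CB = -68/3]
4. D_y = -1/3  [2·signedArea(DAC) = -14/3 ∩ DE · CB = -68/3]
   → D = (-4/3, -1/3)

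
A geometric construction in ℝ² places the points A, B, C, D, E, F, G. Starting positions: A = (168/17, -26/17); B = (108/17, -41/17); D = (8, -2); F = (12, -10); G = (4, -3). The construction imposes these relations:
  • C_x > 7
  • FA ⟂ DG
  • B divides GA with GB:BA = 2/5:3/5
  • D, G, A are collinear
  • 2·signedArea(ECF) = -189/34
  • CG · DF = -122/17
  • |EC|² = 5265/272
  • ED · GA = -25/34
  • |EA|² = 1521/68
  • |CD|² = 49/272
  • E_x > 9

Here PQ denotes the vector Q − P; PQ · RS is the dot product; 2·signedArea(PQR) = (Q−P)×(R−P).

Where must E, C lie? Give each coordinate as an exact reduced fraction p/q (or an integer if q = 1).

1. E_x = 156/17  [line -100/17·x + -25/17·y + 1525/34 = 0 ∩ |EA|² = 1521/68]
2. E_y = -211/34  [line -100/17·x + -25/17·y + 1525/34 = 0 ∩ |EA|² = 1521/68]
   → E = (156/17, -211/34)
3. C_x = 129/17  [CG · DF = -122/17 ∩ 2·signedArea(ECF) = -189/34]
4. C_y = -143/68  [CG · DF = -122/17 ∩ 2·signedArea(ECF) = -189/34]
   → C = (129/17, -143/68)

C = (129/17, -143/68)
E = (156/17, -211/34)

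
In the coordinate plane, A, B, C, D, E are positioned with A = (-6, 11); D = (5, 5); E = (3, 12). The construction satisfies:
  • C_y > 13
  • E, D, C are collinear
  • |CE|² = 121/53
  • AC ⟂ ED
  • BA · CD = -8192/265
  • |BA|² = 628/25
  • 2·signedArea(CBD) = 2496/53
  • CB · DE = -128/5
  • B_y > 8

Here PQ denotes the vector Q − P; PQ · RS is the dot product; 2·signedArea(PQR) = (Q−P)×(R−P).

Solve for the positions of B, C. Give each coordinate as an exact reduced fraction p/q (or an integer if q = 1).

B = (-8/5, 43/5)
C = (137/53, 713/53)

1. C_x = 137/53  [E, D, C are collinear ∩ AC ⟂ ED]
2. C_y = 713/53  [E, D, C are collinear ∩ AC ⟂ ED]
   → C = (137/53, 713/53)
3. B_x = -8/5  [BA · CD = -8192/265 ∩ 2·signedArea(CBD) = 2496/53]
4. B_y = 43/5  [BA · CD = -8192/265 ∩ 2·signedArea(CBD) = 2496/53]
   → B = (-8/5, 43/5)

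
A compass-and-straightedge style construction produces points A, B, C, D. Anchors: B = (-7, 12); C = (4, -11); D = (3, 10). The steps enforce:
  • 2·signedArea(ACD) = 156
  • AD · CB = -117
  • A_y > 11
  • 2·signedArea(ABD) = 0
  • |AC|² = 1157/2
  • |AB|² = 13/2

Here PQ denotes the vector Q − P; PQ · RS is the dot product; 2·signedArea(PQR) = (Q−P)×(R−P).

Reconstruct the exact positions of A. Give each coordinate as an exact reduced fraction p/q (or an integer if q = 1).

1. A_x = -9/2  [2·signedArea(ABD) = 0 ∩ AD · CB = -117]
2. A_y = 23/2  [2·signedArea(ABD) = 0 ∩ AD · CB = -117]
   → A = (-9/2, 23/2)

A = (-9/2, 23/2)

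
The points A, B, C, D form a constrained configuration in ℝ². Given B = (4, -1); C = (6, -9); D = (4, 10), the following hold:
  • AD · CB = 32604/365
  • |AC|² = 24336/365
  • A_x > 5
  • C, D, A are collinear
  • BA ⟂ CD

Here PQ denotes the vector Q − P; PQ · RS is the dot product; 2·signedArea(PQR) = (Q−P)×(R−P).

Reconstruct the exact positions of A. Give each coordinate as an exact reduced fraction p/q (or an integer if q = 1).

A = (1878/365, -321/365)

1. A_x = 1878/365  [C, D, A are collinear ∩ BA ⟂ CD]
2. A_y = -321/365  [C, D, A are collinear ∩ BA ⟂ CD]
   → A = (1878/365, -321/365)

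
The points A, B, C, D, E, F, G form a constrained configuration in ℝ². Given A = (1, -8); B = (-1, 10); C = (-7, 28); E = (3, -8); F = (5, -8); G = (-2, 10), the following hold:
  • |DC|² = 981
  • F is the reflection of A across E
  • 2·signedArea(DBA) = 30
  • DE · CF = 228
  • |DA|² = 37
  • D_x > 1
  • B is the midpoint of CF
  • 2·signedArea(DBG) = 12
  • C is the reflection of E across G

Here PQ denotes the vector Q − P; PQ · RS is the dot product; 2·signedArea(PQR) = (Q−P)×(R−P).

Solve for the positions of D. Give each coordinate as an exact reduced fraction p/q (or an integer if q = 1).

1. D_x = 2  [2·signedArea(DBG) = 12 ∩ DE · CF = 228]
2. D_y = -2  [2·signedArea(DBG) = 12 ∩ DE · CF = 228]
   → D = (2, -2)

D = (2, -2)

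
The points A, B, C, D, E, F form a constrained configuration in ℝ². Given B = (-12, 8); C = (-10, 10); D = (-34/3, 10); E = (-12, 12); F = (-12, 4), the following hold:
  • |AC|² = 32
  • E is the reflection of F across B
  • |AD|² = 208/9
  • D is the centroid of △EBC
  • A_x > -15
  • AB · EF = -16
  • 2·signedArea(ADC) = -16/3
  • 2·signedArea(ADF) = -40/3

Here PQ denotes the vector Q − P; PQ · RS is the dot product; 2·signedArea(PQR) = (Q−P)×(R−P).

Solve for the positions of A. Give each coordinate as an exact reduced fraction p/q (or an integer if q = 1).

1. A_x = -14  [2·signedArea(ADF) = -40/3 ∩ 2·signedArea(ADC) = -16/3]
2. A_y = 6  [2·signedArea(ADF) = -40/3 ∩ 2·signedArea(ADC) = -16/3]
   → A = (-14, 6)

A = (-14, 6)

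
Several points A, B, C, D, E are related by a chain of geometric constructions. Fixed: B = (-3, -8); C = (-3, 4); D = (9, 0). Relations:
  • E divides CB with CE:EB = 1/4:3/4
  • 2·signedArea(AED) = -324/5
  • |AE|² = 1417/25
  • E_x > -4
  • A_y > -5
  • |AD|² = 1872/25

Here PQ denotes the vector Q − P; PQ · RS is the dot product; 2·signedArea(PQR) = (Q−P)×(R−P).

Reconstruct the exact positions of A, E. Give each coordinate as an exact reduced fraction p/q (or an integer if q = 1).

1. E_x = -3  [E divides CB with CE:EB = 1/4:3/4]
2. E_y = 1  [E divides CB with CE:EB = 1/4:3/4]
   → E = (-3, 1)
3. A_x = 9/5  [line 1·x + 12·y + 279/5 = 0 ∩ |AD|² = 1872/25]
4. A_y = -24/5  [line 1·x + 12·y + 279/5 = 0 ∩ |AD|² = 1872/25]
   → A = (9/5, -24/5)

A = (9/5, -24/5)
E = (-3, 1)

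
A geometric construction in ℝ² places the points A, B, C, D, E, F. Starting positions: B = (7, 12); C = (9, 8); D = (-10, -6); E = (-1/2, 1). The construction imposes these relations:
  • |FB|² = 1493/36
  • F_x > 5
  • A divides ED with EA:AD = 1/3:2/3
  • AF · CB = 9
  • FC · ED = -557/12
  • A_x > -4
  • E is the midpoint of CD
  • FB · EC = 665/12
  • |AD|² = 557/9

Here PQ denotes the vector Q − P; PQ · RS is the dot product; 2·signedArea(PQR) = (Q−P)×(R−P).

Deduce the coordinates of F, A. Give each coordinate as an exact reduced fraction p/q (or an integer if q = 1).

A = (-11/3, -4/3)
F = (35/6, 17/3)

1. F_x = 35/6  [line 19/2·x + 7·y + -1141/12 = 0 ∩ |FB|² = 1493/36]
2. F_y = 17/3  [line 19/2·x + 7·y + -1141/12 = 0 ∩ |FB|² = 1493/36]
   → F = (35/6, 17/3)
3. A_x = -11/3  [A divides ED with EA:AD = 1/3:2/3]
4. A_y = -4/3  [A divides ED with EA:AD = 1/3:2/3]
   → A = (-11/3, -4/3)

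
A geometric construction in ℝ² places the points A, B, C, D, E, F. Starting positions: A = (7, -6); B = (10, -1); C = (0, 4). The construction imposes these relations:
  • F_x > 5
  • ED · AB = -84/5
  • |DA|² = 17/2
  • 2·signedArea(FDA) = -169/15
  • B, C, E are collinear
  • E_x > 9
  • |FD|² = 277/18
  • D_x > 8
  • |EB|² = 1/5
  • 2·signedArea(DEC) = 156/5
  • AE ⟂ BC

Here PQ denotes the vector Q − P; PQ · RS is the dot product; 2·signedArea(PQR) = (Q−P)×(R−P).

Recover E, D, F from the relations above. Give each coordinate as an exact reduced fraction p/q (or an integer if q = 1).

D = (17/2, -7/2)
E = (48/5, -4/5)
F = (83/15, -14/15)

1. E_x = 48/5  [B, C, E are collinear ∩ AE ⟂ BC]
2. E_y = -4/5  [B, C, E are collinear ∩ AE ⟂ BC]
   → E = (48/5, -4/5)
3. D_x = 17/2  [2·signedArea(DEC) = 156/5 ∩ ED · AB = -84/5]
4. D_y = -7/2  [2·signedArea(DEC) = 156/5 ∩ ED · AB = -84/5]
   → D = (17/2, -7/2)
5. F_x = 83/15  [line 5/2·x + -3/2·y + -457/30 = 0 ∩ |FD|² = 277/18]
6. F_y = -14/15  [line 5/2·x + -3/2·y + -457/30 = 0 ∩ |FD|² = 277/18]
   → F = (83/15, -14/15)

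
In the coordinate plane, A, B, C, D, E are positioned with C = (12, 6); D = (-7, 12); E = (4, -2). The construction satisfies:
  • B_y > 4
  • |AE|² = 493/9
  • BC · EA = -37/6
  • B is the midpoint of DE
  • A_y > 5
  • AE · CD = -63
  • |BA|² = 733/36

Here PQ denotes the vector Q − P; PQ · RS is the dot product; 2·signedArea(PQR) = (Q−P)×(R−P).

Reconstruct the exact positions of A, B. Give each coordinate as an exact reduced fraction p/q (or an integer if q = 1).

A = (3, 16/3)
B = (-3/2, 5)

1. A_x = 3  [line 19·x + -6·y + -25 = 0 ∩ |AE|² = 493/9]
2. A_y = 16/3  [line 19·x + -6·y + -25 = 0 ∩ |AE|² = 493/9]
   → A = (3, 16/3)
3. B_x = -3/2  [B is the midpoint of DE]
4. B_y = 5  [B is the midpoint of DE]
   → B = (-3/2, 5)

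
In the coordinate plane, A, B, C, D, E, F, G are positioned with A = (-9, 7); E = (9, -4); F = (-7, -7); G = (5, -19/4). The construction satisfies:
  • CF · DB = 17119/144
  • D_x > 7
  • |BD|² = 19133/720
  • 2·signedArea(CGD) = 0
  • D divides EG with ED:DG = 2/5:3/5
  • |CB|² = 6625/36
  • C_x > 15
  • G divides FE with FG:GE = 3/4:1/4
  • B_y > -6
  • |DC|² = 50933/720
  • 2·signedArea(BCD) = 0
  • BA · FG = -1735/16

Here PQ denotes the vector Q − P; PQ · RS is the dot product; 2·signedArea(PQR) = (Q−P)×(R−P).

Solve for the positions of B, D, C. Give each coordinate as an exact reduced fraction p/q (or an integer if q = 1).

B = (7/3, -21/4)
C = (47/3, -11/4)
D = (37/5, -43/10)

1. D_x = 37/5  [D divides EG with ED:DG = 2/5:3/5]
2. D_y = -43/10  [D divides EG with ED:DG = 2/5:3/5]
   → D = (37/5, -43/10)
3. C_x = 47/3  [line -9/20·x + 12/5·y + 273/20 = 0 ∩ |DC|² = 50933/720]
4. C_y = -11/4  [line -9/20·x + 12/5·y + 273/20 = 0 ∩ |DC|² = 50933/720]
   → C = (47/3, -11/4)
5. B_x = 7/3  [2·signedArea(BCD) = 0 ∩ CF · DB = 17119/144]
6. B_y = -21/4  [2·signedArea(BCD) = 0 ∩ CF · DB = 17119/144]
   → B = (7/3, -21/4)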